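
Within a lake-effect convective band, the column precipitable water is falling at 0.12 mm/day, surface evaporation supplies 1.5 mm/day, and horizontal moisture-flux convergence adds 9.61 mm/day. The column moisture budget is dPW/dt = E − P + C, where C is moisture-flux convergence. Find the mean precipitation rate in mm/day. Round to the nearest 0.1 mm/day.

P ≈ 11.2 mm/day

dPW/dt = -0.12 mm/day.
P = E + C − dPW/dt = 1.5 + (9.61) − (-0.12) = 11.2 mm/day.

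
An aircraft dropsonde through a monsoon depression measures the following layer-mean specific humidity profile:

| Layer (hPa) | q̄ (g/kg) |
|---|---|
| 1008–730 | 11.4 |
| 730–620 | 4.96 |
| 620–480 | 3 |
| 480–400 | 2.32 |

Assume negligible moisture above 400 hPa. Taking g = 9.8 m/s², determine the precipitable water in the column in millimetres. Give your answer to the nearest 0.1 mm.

Precipitable water is the column-integrated vapour mass per unit area: PW = (1/g) Σ q̄ Δp, with q in kg/kg and Δp in Pa (1 kg/m² of water = 1 mm).
Layer 1008–730 hPa: Δp = 278 hPa = 27800 Pa, q̄ = 0.0114 kg/kg → 0.0114 × 27800 / 9.8 = 32.34 mm
Layer 730–620 hPa: Δp = 110 hPa = 11000 Pa, q̄ = 0.00496 kg/kg → 0.00496 × 11000 / 9.8 = 5.57 mm
Layer 620–480 hPa: Δp = 140 hPa = 14000 Pa, q̄ = 0.003 kg/kg → 0.003 × 14000 / 9.8 = 4.29 mm
Layer 480–400 hPa: Δp = 80 hPa = 8000 Pa, q̄ = 0.00232 kg/kg → 0.00232 × 8000 / 9.8 = 1.89 mm
PW = 32.34 + 5.57 + 4.29 + 1.89 = 44.09 ≈ 44.1 mm.

PW ≈ 44.1 mm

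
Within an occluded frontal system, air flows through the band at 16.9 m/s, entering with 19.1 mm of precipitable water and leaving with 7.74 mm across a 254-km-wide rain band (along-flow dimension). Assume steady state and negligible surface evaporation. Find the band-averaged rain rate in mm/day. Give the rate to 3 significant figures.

R ≈ 65.3 mm/day

Column moisture flux per unit crosswind length is F = V × PW.
Inflow: F_in = 16.9 × 19.1 = 322.79 mm·m/s
Outflow: F_out = 16.9 × 7.74 = 130.806 mm·m/s
Steady-state rate R = (F_in − F_out)/L = (322.79 − 130.806) / 254000 m = 7.558e-04 mm/s.
R = 7.558e-04 × 3600 × 24 = 65.3 mm/day.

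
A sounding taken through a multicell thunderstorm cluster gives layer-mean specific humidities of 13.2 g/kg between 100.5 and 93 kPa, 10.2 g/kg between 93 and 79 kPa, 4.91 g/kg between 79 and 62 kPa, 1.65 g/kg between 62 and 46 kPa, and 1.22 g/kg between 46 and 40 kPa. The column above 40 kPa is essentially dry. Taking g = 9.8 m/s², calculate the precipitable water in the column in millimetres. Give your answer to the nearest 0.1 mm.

Precipitable water is the column-integrated vapour mass per unit area: PW = (1/g) Σ q̄ Δp, with q in kg/kg and Δp in Pa (1 kg/m² of water = 1 mm).
Layer 100.5–93 kPa: Δp = 75 hPa = 7500 Pa, q̄ = 0.0132 kg/kg → 0.0132 × 7500 / 9.8 = 10.10 mm
Layer 93–79 kPa: Δp = 140 hPa = 14000 Pa, q̄ = 0.0102 kg/kg → 0.0102 × 14000 / 9.8 = 14.57 mm
Layer 79–62 kPa: Δp = 170 hPa = 17000 Pa, q̄ = 0.00491 kg/kg → 0.00491 × 17000 / 9.8 = 8.52 mm
Layer 62–46 kPa: Δp = 160 hPa = 16000 Pa, q̄ = 0.00165 kg/kg → 0.00165 × 16000 / 9.8 = 2.69 mm
Layer 46–40 kPa: Δp = 60 hPa = 6000 Pa, q̄ = 0.00122 kg/kg → 0.00122 × 6000 / 9.8 = 0.75 mm
PW = 10.10 + 14.57 + 8.52 + 2.69 + 0.75 = 36.63 ≈ 36.6 mm.

PW ≈ 36.6 mm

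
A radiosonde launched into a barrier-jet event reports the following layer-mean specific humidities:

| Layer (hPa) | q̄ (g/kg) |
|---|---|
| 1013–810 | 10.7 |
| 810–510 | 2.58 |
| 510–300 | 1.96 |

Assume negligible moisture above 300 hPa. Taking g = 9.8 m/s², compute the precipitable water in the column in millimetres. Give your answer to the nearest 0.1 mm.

Precipitable water is the column-integrated vapour mass per unit area: PW = (1/g) Σ q̄ Δp, with q in kg/kg and Δp in Pa (1 kg/m² of water = 1 mm).
Layer 1013–810 hPa: Δp = 203 hPa = 20300 Pa, q̄ = 0.0107 kg/kg → 0.0107 × 20300 / 9.8 = 22.16 mm
Layer 810–510 hPa: Δp = 300 hPa = 30000 Pa, q̄ = 0.00258 kg/kg → 0.00258 × 30000 / 9.8 = 7.90 mm
Layer 510–300 hPa: Δp = 210 hPa = 21000 Pa, q̄ = 0.00196 kg/kg → 0.00196 × 21000 / 9.8 = 4.20 mm
PW = 22.16 + 7.90 + 4.20 = 34.26 ≈ 34.3 mm.

PW ≈ 34.3 mm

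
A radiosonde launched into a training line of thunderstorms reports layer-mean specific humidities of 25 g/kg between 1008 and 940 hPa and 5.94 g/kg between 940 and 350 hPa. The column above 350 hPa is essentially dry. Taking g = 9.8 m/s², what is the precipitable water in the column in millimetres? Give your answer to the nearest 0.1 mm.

Precipitable water is the column-integrated vapour mass per unit area: PW = (1/g) Σ q̄ Δp, with q in kg/kg and Δp in Pa (1 kg/m² of water = 1 mm).
Layer 1008–940 hPa: Δp = 68 hPa = 6800 Pa, q̄ = 0.025 kg/kg → 0.025 × 6800 / 9.8 = 17.35 mm
Layer 940–350 hPa: Δp = 590 hPa = 59000 Pa, q̄ = 0.00594 kg/kg → 0.00594 × 59000 / 9.8 = 35.76 mm
PW = 17.35 + 35.76 = 53.11 ≈ 53.1 mm.

PW ≈ 53.1 mm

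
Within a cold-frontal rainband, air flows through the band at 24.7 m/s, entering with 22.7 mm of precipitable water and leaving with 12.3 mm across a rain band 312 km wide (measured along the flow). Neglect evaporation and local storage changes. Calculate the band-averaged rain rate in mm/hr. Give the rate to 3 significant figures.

R ≈ 2.96 mm/hr

Column moisture flux per unit crosswind length is F = V × PW.
Inflow: F_in = 24.7 × 22.7 = 560.69 mm·m/s
Outflow: F_out = 24.7 × 12.3 = 303.81 mm·m/s
Steady-state rate R = (F_in − F_out)/L = (560.69 − 303.81) / 312000 m = 8.233e-04 mm/s.
R = 8.233e-04 × 3600 = 2.96 mm/hr.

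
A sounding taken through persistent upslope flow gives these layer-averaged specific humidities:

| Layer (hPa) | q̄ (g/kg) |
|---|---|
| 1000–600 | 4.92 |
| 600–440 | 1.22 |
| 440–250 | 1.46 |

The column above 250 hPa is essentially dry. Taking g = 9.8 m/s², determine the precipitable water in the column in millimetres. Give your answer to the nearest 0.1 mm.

PW ≈ 24.9 mm

Precipitable water is the column-integrated vapour mass per unit area: PW = (1/g) Σ q̄ Δp, with q in kg/kg and Δp in Pa (1 kg/m² of water = 1 mm).
Layer 1000–600 hPa: Δp = 400 hPa = 40000 Pa, q̄ = 0.00492 kg/kg → 0.00492 × 40000 / 9.8 = 20.08 mm
Layer 600–440 hPa: Δp = 160 hPa = 16000 Pa, q̄ = 0.00122 kg/kg → 0.00122 × 16000 / 9.8 = 1.99 mm
Layer 440–250 hPa: Δp = 190 hPa = 19000 Pa, q̄ = 0.00146 kg/kg → 0.00146 × 19000 / 9.8 = 2.83 mm
PW = 20.08 + 1.99 + 2.83 = 24.90 ≈ 24.9 mm.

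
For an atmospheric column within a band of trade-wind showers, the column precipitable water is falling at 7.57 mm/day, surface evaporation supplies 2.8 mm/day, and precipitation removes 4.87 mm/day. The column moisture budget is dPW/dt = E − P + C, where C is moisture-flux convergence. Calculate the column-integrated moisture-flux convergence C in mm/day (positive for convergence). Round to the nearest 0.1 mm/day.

C ≈ -5.5 mm/day

dPW/dt = -7.57 mm/day.
C = dPW/dt − E + P = (-7.57) − 2.8 + 4.87 = -5.5 mm/day.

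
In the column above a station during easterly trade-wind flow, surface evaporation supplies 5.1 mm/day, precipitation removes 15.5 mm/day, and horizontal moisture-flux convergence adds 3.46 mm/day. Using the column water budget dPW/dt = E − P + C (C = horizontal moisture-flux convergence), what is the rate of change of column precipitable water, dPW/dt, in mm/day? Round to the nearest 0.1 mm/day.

dPW/dt = E − P + C = 5.1 − 15.5 + (3.46) = -6.9 mm/day.

dPW/dt ≈ -6.9 mm/day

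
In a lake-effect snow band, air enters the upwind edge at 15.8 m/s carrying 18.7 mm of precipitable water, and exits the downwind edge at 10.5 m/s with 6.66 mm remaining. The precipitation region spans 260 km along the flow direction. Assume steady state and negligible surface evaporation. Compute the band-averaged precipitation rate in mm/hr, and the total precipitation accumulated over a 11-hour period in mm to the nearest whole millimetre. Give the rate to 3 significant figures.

Column moisture flux per unit crosswind length is F = V × PW.
Inflow: F_in = 15.8 × 18.7 = 295.46 mm·m/s
Outflow: F_out = 10.5 × 6.66 = 69.93 mm·m/s
Steady-state rate R = (F_in − F_out)/L = (295.46 − 69.93) / 260000 m = 8.674e-04 mm/s.
R = 8.674e-04 × 3600 = 3.12 mm/hr.
Over 11 h: total = 3.12 × 11 = 34.32 ≈ 34 mm.

R ≈ 3.12 mm/hr; total ≈ 34 mm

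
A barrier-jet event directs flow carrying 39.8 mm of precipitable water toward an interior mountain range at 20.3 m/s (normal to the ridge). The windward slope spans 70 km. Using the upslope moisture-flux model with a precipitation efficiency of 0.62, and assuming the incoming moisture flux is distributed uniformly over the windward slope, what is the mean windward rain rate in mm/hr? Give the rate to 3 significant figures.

Incoming column moisture flux per unit ridge length: F = V × PW = 20.3 × 39.8 = 807.94 mm·m/s.
Spread over the 70 km slope with efficiency ε = 0.62: R = ε·F/W = 0.62 × 807.94 / 70000 m = 7.156e-03 mm/s.
R = 7.156e-03 × 3600 = 25.8 mm/hr.

R ≈ 25.8 mm/hr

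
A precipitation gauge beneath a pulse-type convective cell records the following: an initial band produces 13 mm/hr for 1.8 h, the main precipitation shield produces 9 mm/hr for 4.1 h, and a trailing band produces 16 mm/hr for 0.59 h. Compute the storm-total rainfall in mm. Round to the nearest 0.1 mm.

Total = Σ Rᵢ Δtᵢ = 13 × 1.8 + 9 × 4.1 + 16 × 0.59
      = 23.4 + 36.9 + 9.44 = 69.7 mm.

total ≈ 69.7 mm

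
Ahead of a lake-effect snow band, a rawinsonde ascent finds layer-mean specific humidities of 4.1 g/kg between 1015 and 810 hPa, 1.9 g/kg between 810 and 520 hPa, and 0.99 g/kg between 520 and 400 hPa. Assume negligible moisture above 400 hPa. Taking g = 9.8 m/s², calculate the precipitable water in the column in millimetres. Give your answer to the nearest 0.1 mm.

PW ≈ 15.4 mm

Precipitable water is the column-integrated vapour mass per unit area: PW = (1/g) Σ q̄ Δp, with q in kg/kg and Δp in Pa (1 kg/m² of water = 1 mm).
Layer 1015–810 hPa: Δp = 205 hPa = 20500 Pa, q̄ = 0.0041 kg/kg → 0.0041 × 20500 / 9.8 = 8.58 mm
Layer 810–520 hPa: Δp = 290 hPa = 29000 Pa, q̄ = 0.0019 kg/kg → 0.0019 × 29000 / 9.8 = 5.62 mm
Layer 520–400 hPa: Δp = 120 hPa = 12000 Pa, q̄ = 0.00099 kg/kg → 0.00099 × 12000 / 9.8 = 1.21 mm
PW = 8.58 + 5.62 + 1.21 = 15.41 ≈ 15.4 mm.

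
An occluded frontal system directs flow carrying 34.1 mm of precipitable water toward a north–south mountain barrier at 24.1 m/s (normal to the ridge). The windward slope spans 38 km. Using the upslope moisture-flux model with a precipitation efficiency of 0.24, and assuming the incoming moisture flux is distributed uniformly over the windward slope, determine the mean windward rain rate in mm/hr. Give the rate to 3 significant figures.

Incoming column moisture flux per unit ridge length: F = V × PW = 24.1 × 34.1 = 821.81 mm·m/s.
Spread over the 38 km slope with efficiency ε = 0.24: R = ε·F/W = 0.24 × 821.81 / 38000 m = 5.190e-03 mm/s.
R = 5.190e-03 × 3600 = 18.7 mm/hr.

R ≈ 18.7 mm/hr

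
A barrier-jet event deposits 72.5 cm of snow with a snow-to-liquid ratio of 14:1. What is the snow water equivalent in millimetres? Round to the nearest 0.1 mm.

SWE = snow depth / ratio = 72.5 cm / 14 = 5.179 cm = 51.8 mm.

SWE ≈ 51.8 mm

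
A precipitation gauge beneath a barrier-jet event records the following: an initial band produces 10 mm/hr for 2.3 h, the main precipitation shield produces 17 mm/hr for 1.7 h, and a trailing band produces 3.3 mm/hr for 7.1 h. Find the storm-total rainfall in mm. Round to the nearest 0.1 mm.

Total = Σ Rᵢ Δtᵢ = 10 × 2.3 + 17 × 1.7 + 3.3 × 7.1
      = 23 + 28.9 + 23.43 = 75.3 mm.

total ≈ 75.3 mm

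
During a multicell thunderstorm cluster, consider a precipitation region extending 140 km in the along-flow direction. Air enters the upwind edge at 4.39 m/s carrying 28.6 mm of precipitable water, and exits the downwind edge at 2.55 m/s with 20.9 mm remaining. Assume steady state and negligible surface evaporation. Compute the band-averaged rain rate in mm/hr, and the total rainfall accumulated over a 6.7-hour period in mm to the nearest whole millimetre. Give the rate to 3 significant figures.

R ≈ 1.86 mm/hr; total ≈ 12 mm

Column moisture flux per unit crosswind length is F = V × PW.
Inflow: F_in = 4.39 × 28.6 = 125.554 mm·m/s
Outflow: F_out = 2.55 × 20.9 = 53.295 mm·m/s
Steady-state rate R = (F_in − F_out)/L = (125.554 − 53.295) / 140000 m = 5.161e-04 mm/s.
R = 5.161e-04 × 3600 = 1.86 mm/hr.
Over 6.7 h: total = 1.86 × 6.7 = 12.462 ≈ 12 mm.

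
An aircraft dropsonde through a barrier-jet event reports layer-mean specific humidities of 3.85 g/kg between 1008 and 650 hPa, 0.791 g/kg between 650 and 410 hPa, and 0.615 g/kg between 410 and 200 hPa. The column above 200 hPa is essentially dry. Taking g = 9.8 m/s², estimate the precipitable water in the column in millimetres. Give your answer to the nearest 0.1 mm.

Precipitable water is the column-integrated vapour mass per unit area: PW = (1/g) Σ q̄ Δp, with q in kg/kg and Δp in Pa (1 kg/m² of water = 1 mm).
Layer 1008–650 hPa: Δp = 358 hPa = 35800 Pa, q̄ = 0.00385 kg/kg → 0.00385 × 35800 / 9.8 = 14.06 mm
Layer 650–410 hPa: Δp = 240 hPa = 24000 Pa, q̄ = 0.000791 kg/kg → 0.000791 × 24000 / 9.8 = 1.94 mm
Layer 410–200 hPa: Δp = 210 hPa = 21000 Pa, q̄ = 0.000615 kg/kg → 0.000615 × 21000 / 9.8 = 1.32 mm
PW = 14.06 + 1.94 + 1.32 = 17.32 ≈ 17.3 mm.

PW ≈ 17.3 mm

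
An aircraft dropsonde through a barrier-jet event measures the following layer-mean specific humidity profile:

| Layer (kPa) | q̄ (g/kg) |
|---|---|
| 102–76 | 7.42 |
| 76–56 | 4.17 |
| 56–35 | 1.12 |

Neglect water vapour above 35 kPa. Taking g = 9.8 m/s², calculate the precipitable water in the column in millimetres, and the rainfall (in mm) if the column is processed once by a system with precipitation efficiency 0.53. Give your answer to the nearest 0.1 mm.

PW ≈ 30.6 mm; rainfall ≈ 16.2 mm

Precipitable water is the column-integrated vapour mass per unit area: PW = (1/g) Σ q̄ Δp, with q in kg/kg and Δp in Pa (1 kg/m² of water = 1 mm).
Layer 102–76 kPa: Δp = 260 hPa = 26000 Pa, q̄ = 0.00742 kg/kg → 0.00742 × 26000 / 9.8 = 19.69 mm
Layer 76–56 kPa: Δp = 200 hPa = 20000 Pa, q̄ = 0.00417 kg/kg → 0.00417 × 20000 / 9.8 = 8.51 mm
Layer 56–35 kPa: Δp = 210 hPa = 21000 Pa, q̄ = 0.00112 kg/kg → 0.00112 × 21000 / 9.8 = 2.40 mm
PW = 19.69 + 8.51 + 2.40 = 30.60 ≈ 30.6 mm.
Rainfall = ε × PW = 0.53 × 30.6 = 16.2 mm.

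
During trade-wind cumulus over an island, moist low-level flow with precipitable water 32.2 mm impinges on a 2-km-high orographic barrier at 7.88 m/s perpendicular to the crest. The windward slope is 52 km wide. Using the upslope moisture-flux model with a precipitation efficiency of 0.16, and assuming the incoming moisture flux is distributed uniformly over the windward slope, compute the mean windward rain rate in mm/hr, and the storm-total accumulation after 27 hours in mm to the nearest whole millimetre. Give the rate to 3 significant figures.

R ≈ 2.81 mm/hr; total ≈ 76 mm

Incoming column moisture flux per unit ridge length: F = V × PW = 7.88 × 32.2 = 253.736 mm·m/s.
Spread over the 52 km slope with efficiency ε = 0.16: R = ε·F/W = 0.16 × 253.736 / 52000 m = 7.807e-04 mm/s.
R = 7.807e-04 × 3600 = 2.81 mm/hr.
Over 27 h: total = 2.81 × 27 = 75.87 ≈ 76 mm.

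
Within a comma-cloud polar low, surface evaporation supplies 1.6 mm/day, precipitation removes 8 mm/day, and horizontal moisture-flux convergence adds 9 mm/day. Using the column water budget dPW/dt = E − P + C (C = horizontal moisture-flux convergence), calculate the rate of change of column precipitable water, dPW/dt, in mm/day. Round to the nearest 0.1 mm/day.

dPW/dt = E − P + C = 1.6 − 8 + (9) = 2.6 mm/day.

dPW/dt ≈ 2.6 mm/day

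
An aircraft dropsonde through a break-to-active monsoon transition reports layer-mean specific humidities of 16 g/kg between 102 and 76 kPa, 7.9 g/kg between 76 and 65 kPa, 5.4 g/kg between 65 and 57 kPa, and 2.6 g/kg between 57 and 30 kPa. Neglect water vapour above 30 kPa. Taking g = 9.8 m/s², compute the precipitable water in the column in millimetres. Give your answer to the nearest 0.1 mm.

Precipitable water is the column-integrated vapour mass per unit area: PW = (1/g) Σ q̄ Δp, with q in kg/kg and Δp in Pa (1 kg/m² of water = 1 mm).
Layer 102–76 kPa: Δp = 260 hPa = 26000 Pa, q̄ = 0.016 kg/kg → 0.016 × 26000 / 9.8 = 42.45 mm
Layer 76–65 kPa: Δp = 110 hPa = 11000 Pa, q̄ = 0.0079 kg/kg → 0.0079 × 11000 / 9.8 = 8.87 mm
Layer 65–57 kPa: Δp = 80 hPa = 8000 Pa, q̄ = 0.0054 kg/kg → 0.0054 × 8000 / 9.8 = 4.41 mm
Layer 57–30 kPa: Δp = 270 hPa = 27000 Pa, q̄ = 0.0026 kg/kg → 0.0026 × 27000 / 9.8 = 7.16 mm
PW = 42.45 + 8.87 + 4.41 + 7.16 = 62.89 ≈ 62.9 mm.

PW ≈ 62.9 mm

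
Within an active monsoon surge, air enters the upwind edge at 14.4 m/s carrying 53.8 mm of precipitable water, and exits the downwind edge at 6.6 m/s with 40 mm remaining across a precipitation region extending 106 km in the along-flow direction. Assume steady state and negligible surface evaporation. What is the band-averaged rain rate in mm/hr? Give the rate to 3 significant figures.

Column moisture flux per unit crosswind length is F = V × PW.
Inflow: F_in = 14.4 × 53.8 = 774.72 mm·m/s
Outflow: F_out = 6.6 × 40 = 264 mm·m/s
Steady-state rate R = (F_in − F_out)/L = (774.72 − 264) / 106000 m = 4.818e-03 mm/s.
R = 4.818e-03 × 3600 = 17.3 mm/hr.

R ≈ 17.3 mm/hr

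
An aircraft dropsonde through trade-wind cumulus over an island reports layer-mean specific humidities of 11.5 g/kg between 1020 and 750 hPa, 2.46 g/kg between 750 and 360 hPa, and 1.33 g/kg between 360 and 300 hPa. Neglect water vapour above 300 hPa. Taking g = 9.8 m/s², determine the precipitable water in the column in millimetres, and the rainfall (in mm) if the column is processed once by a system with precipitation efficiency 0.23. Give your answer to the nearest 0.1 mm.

Precipitable water is the column-integrated vapour mass per unit area: PW = (1/g) Σ q̄ Δp, with q in kg/kg and Δp in Pa (1 kg/m² of water = 1 mm).
Layer 1020–750 hPa: Δp = 270 hPa = 27000 Pa, q̄ = 0.0115 kg/kg → 0.0115 × 27000 / 9.8 = 31.68 mm
Layer 750–360 hPa: Δp = 390 hPa = 39000 Pa, q̄ = 0.00246 kg/kg → 0.00246 × 39000 / 9.8 = 9.79 mm
Layer 360–300 hPa: Δp = 60 hPa = 6000 Pa, q̄ = 0.00133 kg/kg → 0.00133 × 6000 / 9.8 = 0.81 mm
PW = 31.68 + 9.79 + 0.81 = 42.28 ≈ 42.3 mm.
Rainfall = ε × PW = 0.23 × 42.3 = 9.7 mm.

PW ≈ 42.3 mm; rainfall ≈ 9.7 mm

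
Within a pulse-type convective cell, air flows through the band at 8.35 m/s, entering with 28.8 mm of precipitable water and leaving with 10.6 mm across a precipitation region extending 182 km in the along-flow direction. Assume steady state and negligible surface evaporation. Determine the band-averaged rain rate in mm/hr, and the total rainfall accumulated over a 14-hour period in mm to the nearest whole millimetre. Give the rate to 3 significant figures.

R ≈ 3.01 mm/hr; total ≈ 42 mm

Column moisture flux per unit crosswind length is F = V × PW.
Inflow: F_in = 8.35 × 28.8 = 240.48 mm·m/s
Outflow: F_out = 8.35 × 10.6 = 88.51 mm·m/s
Steady-state rate R = (F_in − F_out)/L = (240.48 − 88.51) / 182000 m = 8.350e-04 mm/s.
R = 8.350e-04 × 3600 = 3.01 mm/hr.
Over 14 h: total = 3.01 × 14 = 42.14 ≈ 42 mm.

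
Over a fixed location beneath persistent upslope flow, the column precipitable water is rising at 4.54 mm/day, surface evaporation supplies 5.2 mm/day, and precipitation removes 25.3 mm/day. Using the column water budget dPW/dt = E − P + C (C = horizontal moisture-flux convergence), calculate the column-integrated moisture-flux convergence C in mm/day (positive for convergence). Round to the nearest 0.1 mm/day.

C ≈ 24.6 mm/day

dPW/dt = +4.54 mm/day.
C = dPW/dt − E + P = (+4.54) − 5.2 + 25.3 = 24.6 mm/day.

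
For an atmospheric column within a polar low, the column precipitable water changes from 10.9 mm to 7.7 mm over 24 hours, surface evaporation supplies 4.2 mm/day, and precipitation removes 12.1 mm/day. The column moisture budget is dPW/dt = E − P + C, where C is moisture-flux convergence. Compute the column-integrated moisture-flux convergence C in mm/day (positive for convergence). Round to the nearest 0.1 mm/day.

C ≈ 4.7 mm/day

dPW/dt = (7.7 − 10.9) mm / (24/24 day) = -3.200 mm/day.
C = dPW/dt − E + P = (-3.200) − 4.2 + 12.1 = 4.7 mm/day.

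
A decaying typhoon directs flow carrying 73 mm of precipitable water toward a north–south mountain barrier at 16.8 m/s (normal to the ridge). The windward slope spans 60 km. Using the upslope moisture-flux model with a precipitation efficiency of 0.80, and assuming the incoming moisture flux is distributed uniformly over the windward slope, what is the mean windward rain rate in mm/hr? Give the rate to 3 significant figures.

R ≈ 58.9 mm/hr

Incoming column moisture flux per unit ridge length: F = V × PW = 16.8 × 73 = 1226.4 mm·m/s.
Spread over the 60 km slope with efficiency ε = 0.80: R = ε·F/W = 0.80 × 1226.4 / 60000 m = 1.635e-02 mm/s.
R = 1.635e-02 × 3600 = 58.9 mm/hr.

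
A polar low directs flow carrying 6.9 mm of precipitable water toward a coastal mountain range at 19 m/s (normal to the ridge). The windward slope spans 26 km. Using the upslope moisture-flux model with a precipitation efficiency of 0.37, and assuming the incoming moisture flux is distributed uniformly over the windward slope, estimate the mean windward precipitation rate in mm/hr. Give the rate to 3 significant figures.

Incoming column moisture flux per unit ridge length: F = V × PW = 19 × 6.9 = 131.1 mm·m/s.
Spread over the 26 km slope with efficiency ε = 0.37: R = ε·F/W = 0.37 × 131.1 / 26000 m = 1.866e-03 mm/s.
R = 1.866e-03 × 3600 = 6.72 mm/hr.

R ≈ 6.72 mm/hr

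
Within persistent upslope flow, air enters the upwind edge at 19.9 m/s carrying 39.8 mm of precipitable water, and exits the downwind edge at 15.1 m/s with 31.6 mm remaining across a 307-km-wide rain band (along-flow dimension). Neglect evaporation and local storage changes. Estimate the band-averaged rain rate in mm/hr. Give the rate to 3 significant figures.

R ≈ 3.69 mm/hr

Column moisture flux per unit crosswind length is F = V × PW.
Inflow: F_in = 19.9 × 39.8 = 792.02 mm·m/s
Outflow: F_out = 15.1 × 31.6 = 477.16 mm·m/s
Steady-state rate R = (F_in − F_out)/L = (792.02 − 477.16) / 307000 m = 1.026e-03 mm/s.
R = 1.026e-03 × 3600 = 3.69 mm/hr.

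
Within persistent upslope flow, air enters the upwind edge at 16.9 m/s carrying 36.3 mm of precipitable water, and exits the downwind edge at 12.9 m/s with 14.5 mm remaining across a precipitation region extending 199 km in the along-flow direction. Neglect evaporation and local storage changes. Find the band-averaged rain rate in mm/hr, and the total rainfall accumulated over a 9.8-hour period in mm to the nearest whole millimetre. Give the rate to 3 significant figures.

Column moisture flux per unit crosswind length is F = V × PW.
Inflow: F_in = 16.9 × 36.3 = 613.47 mm·m/s
Outflow: F_out = 12.9 × 14.5 = 187.05 mm·m/s
Steady-state rate R = (F_in − F_out)/L = (613.47 − 187.05) / 199000 m = 2.143e-03 mm/s.
R = 2.143e-03 × 3600 = 7.71 mm/hr.
Over 9.8 h: total = 7.71 × 9.8 = 75.558 ≈ 76 mm.

R ≈ 7.71 mm/hr; total ≈ 76 mm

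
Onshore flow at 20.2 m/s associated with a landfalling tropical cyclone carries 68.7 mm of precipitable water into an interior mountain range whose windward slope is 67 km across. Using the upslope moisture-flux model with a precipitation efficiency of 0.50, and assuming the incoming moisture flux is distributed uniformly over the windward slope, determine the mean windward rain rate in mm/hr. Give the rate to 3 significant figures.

Incoming column moisture flux per unit ridge length: F = V × PW = 20.2 × 68.7 = 1387.74 mm·m/s.
Spread over the 67 km slope with efficiency ε = 0.50: R = ε·F/W = 0.50 × 1387.74 / 67000 m = 1.036e-02 mm/s.
R = 1.036e-02 × 3600 = 37.3 mm/hr.

R ≈ 37.3 mm/hr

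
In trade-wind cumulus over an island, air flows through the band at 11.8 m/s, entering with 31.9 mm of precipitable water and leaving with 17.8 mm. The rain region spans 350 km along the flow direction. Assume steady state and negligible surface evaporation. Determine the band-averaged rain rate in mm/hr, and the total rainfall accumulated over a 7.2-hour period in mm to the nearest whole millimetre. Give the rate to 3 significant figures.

Column moisture flux per unit crosswind length is F = V × PW.
Inflow: F_in = 11.8 × 31.9 = 376.42 mm·m/s
Outflow: F_out = 11.8 × 17.8 = 210.04 mm·m/s
Steady-state rate R = (F_in − F_out)/L = (376.42 − 210.04) / 350000 m = 4.754e-04 mm/s.
R = 4.754e-04 × 3600 = 1.71 mm/hr.
Over 7.2 h: total = 1.71 × 7.2 = 12.312 ≈ 12 mm.

R ≈ 1.71 mm/hr; total ≈ 12 mm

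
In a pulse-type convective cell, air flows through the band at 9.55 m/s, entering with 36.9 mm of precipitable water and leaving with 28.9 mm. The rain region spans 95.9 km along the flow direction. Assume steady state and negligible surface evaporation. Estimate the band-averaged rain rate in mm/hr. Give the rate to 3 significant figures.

R ≈ 2.87 mm/hr

Column moisture flux per unit crosswind length is F = V × PW.
Inflow: F_in = 9.55 × 36.9 = 352.395 mm·m/s
Outflow: F_out = 9.55 × 28.9 = 275.995 mm·m/s
Steady-state rate R = (F_in − F_out)/L = (352.395 − 275.995) / 95900 m = 7.967e-04 mm/s.
R = 7.967e-04 × 3600 = 2.87 mm/hr.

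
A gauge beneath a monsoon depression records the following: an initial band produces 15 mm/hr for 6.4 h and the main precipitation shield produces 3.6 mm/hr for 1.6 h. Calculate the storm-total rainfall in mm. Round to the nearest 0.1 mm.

total ≈ 101.8 mm

Total = Σ Rᵢ Δtᵢ = 15 × 6.4 + 3.6 × 1.6
      = 96 + 5.76 = 101.8 mm.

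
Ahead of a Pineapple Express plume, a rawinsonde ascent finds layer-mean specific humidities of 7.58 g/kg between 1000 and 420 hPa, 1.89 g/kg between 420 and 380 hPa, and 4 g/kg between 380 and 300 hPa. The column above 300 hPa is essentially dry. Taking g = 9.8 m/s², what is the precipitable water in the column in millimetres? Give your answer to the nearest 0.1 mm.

PW ≈ 48.9 mm

Precipitable water is the column-integrated vapour mass per unit area: PW = (1/g) Σ q̄ Δp, with q in kg/kg and Δp in Pa (1 kg/m² of water = 1 mm).
Layer 1000–420 hPa: Δp = 580 hPa = 58000 Pa, q̄ = 0.00758 kg/kg → 0.00758 × 58000 / 9.8 = 44.86 mm
Layer 420–380 hPa: Δp = 40 hPa = 4000 Pa, q̄ = 0.00189 kg/kg → 0.00189 × 4000 / 9.8 = 0.77 mm
Layer 380–300 hPa: Δp = 80 hPa = 8000 Pa, q̄ = 0.004 kg/kg → 0.004 × 8000 / 9.8 = 3.27 mm
PW = 44.86 + 0.77 + 3.27 = 48.90 ≈ 48.9 mm.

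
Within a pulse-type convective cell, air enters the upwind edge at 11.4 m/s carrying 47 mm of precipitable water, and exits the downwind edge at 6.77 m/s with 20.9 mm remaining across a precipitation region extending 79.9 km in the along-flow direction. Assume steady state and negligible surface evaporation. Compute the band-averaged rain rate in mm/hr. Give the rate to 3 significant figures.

R ≈ 17.8 mm/hr

Column moisture flux per unit crosswind length is F = V × PW.
Inflow: F_in = 11.4 × 47 = 535.8 mm·m/s
Outflow: F_out = 6.77 × 20.9 = 141.493 mm·m/s
Steady-state rate R = (F_in − F_out)/L = (535.8 − 141.493) / 79900 m = 4.935e-03 mm/s.
R = 4.935e-03 × 3600 = 17.8 mm/hr.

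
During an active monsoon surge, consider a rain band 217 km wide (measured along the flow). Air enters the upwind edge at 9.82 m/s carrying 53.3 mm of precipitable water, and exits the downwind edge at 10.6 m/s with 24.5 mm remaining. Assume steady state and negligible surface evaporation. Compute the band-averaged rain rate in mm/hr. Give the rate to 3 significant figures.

Column moisture flux per unit crosswind length is F = V × PW.
Inflow: F_in = 9.82 × 53.3 = 523.406 mm·m/s
Outflow: F_out = 10.6 × 24.5 = 259.7 mm·m/s
Steady-state rate R = (F_in − F_out)/L = (523.406 − 259.7) / 217000 m = 1.215e-03 mm/s.
R = 1.215e-03 × 3600 = 4.37 mm/hr.

R ≈ 4.37 mm/hr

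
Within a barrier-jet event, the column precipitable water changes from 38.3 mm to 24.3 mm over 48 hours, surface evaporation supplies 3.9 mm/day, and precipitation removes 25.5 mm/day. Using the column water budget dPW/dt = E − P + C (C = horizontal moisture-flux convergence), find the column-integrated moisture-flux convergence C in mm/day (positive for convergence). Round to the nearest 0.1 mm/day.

dPW/dt = (24.3 − 38.3) mm / (48/24 day) = -7.000 mm/day.
C = dPW/dt − E + P = (-7.000) − 3.9 + 25.5 = 14.6 mm/day.

C ≈ 14.6 mm/day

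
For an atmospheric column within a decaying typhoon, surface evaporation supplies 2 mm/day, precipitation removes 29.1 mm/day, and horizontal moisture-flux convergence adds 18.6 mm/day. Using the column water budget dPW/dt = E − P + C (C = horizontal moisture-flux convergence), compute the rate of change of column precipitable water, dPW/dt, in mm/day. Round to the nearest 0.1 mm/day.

dPW/dt = E − P + C = 2 − 29.1 + (18.6) = -8.5 mm/day.

dPW/dt ≈ -8.5 mm/day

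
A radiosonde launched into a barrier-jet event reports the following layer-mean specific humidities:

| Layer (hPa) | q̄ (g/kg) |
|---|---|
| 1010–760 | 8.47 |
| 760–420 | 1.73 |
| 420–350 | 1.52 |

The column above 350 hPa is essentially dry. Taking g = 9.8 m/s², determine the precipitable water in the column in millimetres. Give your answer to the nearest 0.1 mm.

PW ≈ 28.7 mm

Precipitable water is the column-integrated vapour mass per unit area: PW = (1/g) Σ q̄ Δp, with q in kg/kg and Δp in Pa (1 kg/m² of water = 1 mm).
Layer 1010–760 hPa: Δp = 250 hPa = 25000 Pa, q̄ = 0.00847 kg/kg → 0.00847 × 25000 / 9.8 = 21.61 mm
Layer 760–420 hPa: Δp = 340 hPa = 34000 Pa, q̄ = 0.00173 kg/kg → 0.00173 × 34000 / 9.8 = 6.00 mm
Layer 420–350 hPa: Δp = 70 hPa = 7000 Pa, q̄ = 0.00152 kg/kg → 0.00152 × 7000 / 9.8 = 1.09 mm
PW = 21.61 + 6.00 + 1.09 = 28.70 ≈ 28.7 mm.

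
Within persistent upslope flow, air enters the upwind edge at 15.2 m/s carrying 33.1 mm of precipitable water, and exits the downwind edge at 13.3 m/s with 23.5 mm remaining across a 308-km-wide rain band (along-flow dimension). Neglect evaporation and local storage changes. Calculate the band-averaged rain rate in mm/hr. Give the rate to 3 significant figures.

R ≈ 2.23 mm/hr

Column moisture flux per unit crosswind length is F = V × PW.
Inflow: F_in = 15.2 × 33.1 = 503.12 mm·m/s
Outflow: F_out = 13.3 × 23.5 = 312.55 mm·m/s
Steady-state rate R = (F_in − F_out)/L = (503.12 − 312.55) / 308000 m = 6.187e-04 mm/s.
R = 6.187e-04 × 3600 = 2.23 mm/hr.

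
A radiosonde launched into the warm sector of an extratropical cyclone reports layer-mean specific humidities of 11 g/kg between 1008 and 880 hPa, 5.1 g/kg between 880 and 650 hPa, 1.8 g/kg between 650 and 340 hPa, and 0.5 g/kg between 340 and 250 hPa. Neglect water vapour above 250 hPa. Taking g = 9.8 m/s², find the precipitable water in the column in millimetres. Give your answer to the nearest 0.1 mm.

PW ≈ 32.5 mm

Precipitable water is the column-integrated vapour mass per unit area: PW = (1/g) Σ q̄ Δp, with q in kg/kg and Δp in Pa (1 kg/m² of water = 1 mm).
Layer 1008–880 hPa: Δp = 128 hPa = 12800 Pa, q̄ = 0.011 kg/kg → 0.011 × 12800 / 9.8 = 14.37 mm
Layer 880–650 hPa: Δp = 230 hPa = 23000 Pa, q̄ = 0.0051 kg/kg → 0.0051 × 23000 / 9.8 = 11.97 mm
Layer 650–340 hPa: Δp = 310 hPa = 31000 Pa, q̄ = 0.0018 kg/kg → 0.0018 × 31000 / 9.8 = 5.69 mm
Layer 340–250 hPa: Δp = 90 hPa = 9000 Pa, q̄ = 0.0005 kg/kg → 0.0005 × 9000 / 9.8 = 0.46 mm
PW = 14.37 + 11.97 + 5.69 + 0.46 = 32.49 ≈ 32.5 mm.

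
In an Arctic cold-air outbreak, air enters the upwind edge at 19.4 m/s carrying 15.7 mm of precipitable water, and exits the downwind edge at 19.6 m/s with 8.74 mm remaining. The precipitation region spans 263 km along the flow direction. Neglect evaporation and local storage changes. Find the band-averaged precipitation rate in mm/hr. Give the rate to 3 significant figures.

Column moisture flux per unit crosswind length is F = V × PW.
Inflow: F_in = 19.4 × 15.7 = 304.58 mm·m/s
Outflow: F_out = 19.6 × 8.74 = 171.304 mm·m/s
Steady-state rate R = (F_in − F_out)/L = (304.58 − 171.304) / 263000 m = 5.068e-04 mm/s.
R = 5.068e-04 × 3600 = 1.82 mm/hr.

R ≈ 1.82 mm/hr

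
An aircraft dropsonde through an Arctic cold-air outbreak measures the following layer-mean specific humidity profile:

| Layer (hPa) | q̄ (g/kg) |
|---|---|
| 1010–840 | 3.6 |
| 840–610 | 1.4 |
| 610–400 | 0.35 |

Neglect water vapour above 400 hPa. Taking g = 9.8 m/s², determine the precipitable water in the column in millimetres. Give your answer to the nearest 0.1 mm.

PW ≈ 10.3 mm

Precipitable water is the column-integrated vapour mass per unit area: PW = (1/g) Σ q̄ Δp, with q in kg/kg and Δp in Pa (1 kg/m² of water = 1 mm).
Layer 1010–840 hPa: Δp = 170 hPa = 17000 Pa, q̄ = 0.0036 kg/kg → 0.0036 × 17000 / 9.8 = 6.24 mm
Layer 840–610 hPa: Δp = 230 hPa = 23000 Pa, q̄ = 0.0014 kg/kg → 0.0014 × 23000 / 9.8 = 3.29 mm
Layer 610–400 hPa: Δp = 210 hPa = 21000 Pa, q̄ = 0.00035 kg/kg → 0.00035 × 21000 / 9.8 = 0.75 mm
PW = 6.24 + 3.29 + 0.75 = 10.28 ≈ 10.3 mm.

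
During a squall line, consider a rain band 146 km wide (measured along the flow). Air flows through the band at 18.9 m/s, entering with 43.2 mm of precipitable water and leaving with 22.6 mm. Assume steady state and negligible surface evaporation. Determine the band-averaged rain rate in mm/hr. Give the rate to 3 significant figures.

Column moisture flux per unit crosswind length is F = V × PW.
Inflow: F_in = 18.9 × 43.2 = 816.48 mm·m/s
Outflow: F_out = 18.9 × 22.6 = 427.14 mm·m/s
Steady-state rate R = (F_in − F_out)/L = (816.48 − 427.14) / 146000 m = 2.667e-03 mm/s.
R = 2.667e-03 × 3600 = 9.60 mm/hr.

R ≈ 9.60 mm/hr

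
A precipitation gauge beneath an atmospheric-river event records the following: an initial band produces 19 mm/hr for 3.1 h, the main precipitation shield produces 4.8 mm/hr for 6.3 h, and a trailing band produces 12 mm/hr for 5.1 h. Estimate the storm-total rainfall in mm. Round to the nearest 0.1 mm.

total ≈ 150.3 mm

Total = Σ Rᵢ Δtᵢ = 19 × 3.1 + 4.8 × 6.3 + 12 × 5.1
      = 58.9 + 30.24 + 61.2 = 150.3 mm.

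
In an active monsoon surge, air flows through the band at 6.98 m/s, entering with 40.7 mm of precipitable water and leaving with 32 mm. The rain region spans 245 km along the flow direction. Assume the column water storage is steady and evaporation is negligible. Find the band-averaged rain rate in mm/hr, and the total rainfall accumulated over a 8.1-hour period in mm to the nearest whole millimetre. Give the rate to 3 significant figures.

Column moisture flux per unit crosswind length is F = V × PW.
Inflow: F_in = 6.98 × 40.7 = 284.086 mm·m/s
Outflow: F_out = 6.98 × 32 = 223.36 mm·m/s
Steady-state rate R = (F_in − F_out)/L = (284.086 − 223.36) / 245000 m = 2.479e-04 mm/s.
R = 2.479e-04 × 3600 = 0.892 mm/hr.
Over 8.1 h: total = 0.892 × 8.1 = 7.2252 ≈ 7 mm.

R ≈ 0.892 mm/hr; total ≈ 7 mm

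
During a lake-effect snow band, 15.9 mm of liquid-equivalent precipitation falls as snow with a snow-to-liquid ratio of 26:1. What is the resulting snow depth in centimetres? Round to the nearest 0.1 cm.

Snow depth = liquid × ratio = 15.9 mm × 26 = 413.4 mm = 41.3 cm.

snow depth ≈ 41.3 cm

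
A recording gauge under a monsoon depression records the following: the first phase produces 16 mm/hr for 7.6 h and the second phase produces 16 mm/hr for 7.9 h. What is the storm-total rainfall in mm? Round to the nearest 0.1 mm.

Total = Σ Rᵢ Δtᵢ = 16 × 7.6 + 16 × 7.9
      = 121.6 + 126.4 = 248.0 mm.

total ≈ 248.0 mm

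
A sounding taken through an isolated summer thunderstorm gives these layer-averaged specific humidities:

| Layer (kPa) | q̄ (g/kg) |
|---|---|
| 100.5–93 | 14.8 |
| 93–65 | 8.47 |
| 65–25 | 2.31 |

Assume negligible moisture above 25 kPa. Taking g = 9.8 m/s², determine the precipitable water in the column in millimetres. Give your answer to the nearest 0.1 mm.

PW ≈ 45.0 mm

Precipitable water is the column-integrated vapour mass per unit area: PW = (1/g) Σ q̄ Δp, with q in kg/kg and Δp in Pa (1 kg/m² of water = 1 mm).
Layer 100.5–93 kPa: Δp = 75 hPa = 7500 Pa, q̄ = 0.0148 kg/kg → 0.0148 × 7500 / 9.8 = 11.33 mm
Layer 93–65 kPa: Δp = 280 hPa = 28000 Pa, q̄ = 0.00847 kg/kg → 0.00847 × 28000 / 9.8 = 24.20 mm
Layer 65–25 kPa: Δp = 400 hPa = 40000 Pa, q̄ = 0.00231 kg/kg → 0.00231 × 40000 / 9.8 = 9.43 mm
PW = 11.33 + 24.20 + 9.43 = 44.96 ≈ 45.0 mm.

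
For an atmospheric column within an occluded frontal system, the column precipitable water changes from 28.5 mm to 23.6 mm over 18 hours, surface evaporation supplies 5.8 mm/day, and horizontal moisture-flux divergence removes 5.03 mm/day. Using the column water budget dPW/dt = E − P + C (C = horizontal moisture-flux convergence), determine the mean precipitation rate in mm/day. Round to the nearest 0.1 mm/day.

P ≈ 7.3 mm/day

dPW/dt = (23.6 − 28.5) mm / (18/24 day) = -6.533 mm/day.
P = E + C − dPW/dt = 5.8 + (-5.03) − (-6.533) = 7.3 mm/day.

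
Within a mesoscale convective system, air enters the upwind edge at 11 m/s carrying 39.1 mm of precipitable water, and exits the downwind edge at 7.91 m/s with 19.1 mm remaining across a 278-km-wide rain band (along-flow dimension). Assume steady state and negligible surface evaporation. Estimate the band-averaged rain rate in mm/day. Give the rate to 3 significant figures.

R ≈ 86.7 mm/day

Column moisture flux per unit crosswind length is F = V × PW.
Inflow: F_in = 11 × 39.1 = 430.1 mm·m/s
Outflow: F_out = 7.91 × 19.1 = 151.081 mm·m/s
Steady-state rate R = (F_in − F_out)/L = (430.1 − 151.081) / 278000 m = 1.004e-03 mm/s.
R = 1.004e-03 × 3600 × 24 = 86.7 mm/day.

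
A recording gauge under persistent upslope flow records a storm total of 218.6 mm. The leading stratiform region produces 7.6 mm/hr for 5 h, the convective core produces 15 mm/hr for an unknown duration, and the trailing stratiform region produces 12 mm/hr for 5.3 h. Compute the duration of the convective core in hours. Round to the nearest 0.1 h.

Known phases: 7.6 × 5 + 12 × 5.3 = 38 + 63.6 = 101.6 mm.
Remaining depth = 218.6 − 101.6 = 117 mm.
Duration = 117 / 15 = 7.8 h.

duration ≈ 7.8 h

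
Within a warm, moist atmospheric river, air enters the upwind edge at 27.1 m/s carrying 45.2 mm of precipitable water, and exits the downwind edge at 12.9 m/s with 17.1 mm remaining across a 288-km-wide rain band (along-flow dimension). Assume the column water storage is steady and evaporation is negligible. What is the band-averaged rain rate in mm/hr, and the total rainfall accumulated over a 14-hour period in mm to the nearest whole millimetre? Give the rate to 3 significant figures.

R ≈ 12.6 mm/hr; total ≈ 176 mm

Column moisture flux per unit crosswind length is F = V × PW.
Inflow: F_in = 27.1 × 45.2 = 1224.92 mm·m/s
Outflow: F_out = 12.9 × 17.1 = 220.59 mm·m/s
Steady-state rate R = (F_in − F_out)/L = (1224.92 − 220.59) / 288000 m = 3.487e-03 mm/s.
R = 3.487e-03 × 3600 = 12.6 mm/hr.
Over 14 h: total = 12.6 × 14 = 176.4 ≈ 176 mm.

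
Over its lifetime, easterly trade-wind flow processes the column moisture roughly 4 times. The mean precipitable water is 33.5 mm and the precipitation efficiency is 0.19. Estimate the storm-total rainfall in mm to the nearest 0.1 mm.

Each cycle deposits ε × PW = 0.19 × 33.5 = 6.365 mm.
Over 4 cycles: 4 × 6.365 = 25.5 mm.

rainfall ≈ 25.5 mm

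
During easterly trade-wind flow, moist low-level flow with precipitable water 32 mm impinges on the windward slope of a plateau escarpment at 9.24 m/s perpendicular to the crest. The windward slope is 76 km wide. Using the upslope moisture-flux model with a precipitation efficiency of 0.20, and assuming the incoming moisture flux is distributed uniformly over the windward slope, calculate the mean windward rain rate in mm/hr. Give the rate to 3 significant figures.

Incoming column moisture flux per unit ridge length: F = V × PW = 9.24 × 32 = 295.68 mm·m/s.
Spread over the 76 km slope with efficiency ε = 0.20: R = ε·F/W = 0.20 × 295.68 / 76000 m = 7.781e-04 mm/s.
R = 7.781e-04 × 3600 = 2.80 mm/hr.

R ≈ 2.80 mm/hr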